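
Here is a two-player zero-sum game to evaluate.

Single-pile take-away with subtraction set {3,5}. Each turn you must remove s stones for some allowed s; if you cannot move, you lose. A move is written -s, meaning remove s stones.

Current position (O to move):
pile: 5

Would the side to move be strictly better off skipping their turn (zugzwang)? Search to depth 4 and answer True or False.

[5] O move#1: -3:+1/2*, -5:+1/0
[2] end (terminal -1, X#2); searched 5 to 4
if O skipped the turn, X would face:
~ [5] X move#1: -3:+1/2*, -5:+1/0
~ [2] end (terminal -1, O#2); searched 5 to 4
compare (O): move=+1 vs pass=-1

zugzwang(5, O) = False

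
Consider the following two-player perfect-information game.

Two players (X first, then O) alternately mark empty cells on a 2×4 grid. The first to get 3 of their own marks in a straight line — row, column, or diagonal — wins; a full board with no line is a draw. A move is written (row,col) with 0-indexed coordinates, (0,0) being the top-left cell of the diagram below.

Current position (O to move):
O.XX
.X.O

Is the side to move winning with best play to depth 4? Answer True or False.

O winning at [O.XX/.X.O]: False

p1 O@[O.XX/.X.O]: (0,1)[OOXX/.X.O]+0* (1,0)[O.XX/OX.O]-1 (1,2)[O.XX/.XOO]-1
p2 X@[OOXX/.X.O]: (1,0)[OOXX/XX.O]+0* (1,2)[OOXX/.XXO]+0
p3 O@[OOXX/XX.O]: (1,2)[OOXX/XXOO]+0*
p4 X@[OOXX/XXOO] terminal +0; root [O.XX/.X.O] d4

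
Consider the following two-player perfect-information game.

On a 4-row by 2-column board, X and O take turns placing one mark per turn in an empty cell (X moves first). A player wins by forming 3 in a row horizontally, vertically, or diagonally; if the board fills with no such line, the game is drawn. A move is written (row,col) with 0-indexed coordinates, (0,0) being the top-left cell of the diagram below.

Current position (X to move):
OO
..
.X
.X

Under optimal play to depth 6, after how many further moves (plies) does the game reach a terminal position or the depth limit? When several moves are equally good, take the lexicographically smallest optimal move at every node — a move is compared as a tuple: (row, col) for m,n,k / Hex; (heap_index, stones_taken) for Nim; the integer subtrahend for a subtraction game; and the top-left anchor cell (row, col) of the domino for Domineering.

p1 X@[OO/../.X/.X]: (1,0)[OO/X./.X/.X]+0 (1,1)[OO/.X/.X/.X]+1* (2,0)[OO/../XX/.X]+0 (3,0)[OO/../.X/XX]+0
p2 O@[OO/.X/.X/.X] terminal -1; root [OO/../.X/.X] d6

PV length from [OO/../.X/.X]: 1 ply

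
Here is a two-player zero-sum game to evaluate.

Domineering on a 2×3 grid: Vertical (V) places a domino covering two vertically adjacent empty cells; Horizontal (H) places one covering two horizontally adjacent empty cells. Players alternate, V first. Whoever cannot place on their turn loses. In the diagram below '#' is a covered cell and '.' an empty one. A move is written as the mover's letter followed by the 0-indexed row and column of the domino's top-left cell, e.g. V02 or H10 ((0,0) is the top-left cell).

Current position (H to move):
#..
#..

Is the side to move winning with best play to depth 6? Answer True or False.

H winning at [#../#..]: True

[#../#..] H move#1: H01:+1/###/#..*, H11:+1/#../###
[###/#..] end (terminal -1, V#2); searched #../#.. to 6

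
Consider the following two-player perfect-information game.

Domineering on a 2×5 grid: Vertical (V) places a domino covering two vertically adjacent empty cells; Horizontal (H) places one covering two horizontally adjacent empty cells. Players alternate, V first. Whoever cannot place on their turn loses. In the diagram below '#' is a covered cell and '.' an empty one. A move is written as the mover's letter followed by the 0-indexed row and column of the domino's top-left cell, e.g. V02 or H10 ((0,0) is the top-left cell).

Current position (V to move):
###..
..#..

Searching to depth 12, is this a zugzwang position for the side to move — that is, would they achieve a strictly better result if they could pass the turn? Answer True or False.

ply 1, V at ###../..#.. | V03=+1→####./..##.*; V04=+1→###.#/..#.#
ply 2, H at ####./..##. | H10=-1→####./####.*
ply 3, V at ####./####. | V04=+1→#####/#####*
ply 4: #####/##### is terminal -1 (H); from ###../..#.. depth 12
pass branch (H moves first from the same position):
  | ply 1, H at ###../..#.. | H03=+1→#####/..#..*; H10=-1→###../###..; H13=+1→###../..###
  | ply 2: #####/..#.. is terminal -1 (V); from ###../..#.. depth 12
V moving scores +1; V passing scores -1

zugzwang(###../..#.., V) = False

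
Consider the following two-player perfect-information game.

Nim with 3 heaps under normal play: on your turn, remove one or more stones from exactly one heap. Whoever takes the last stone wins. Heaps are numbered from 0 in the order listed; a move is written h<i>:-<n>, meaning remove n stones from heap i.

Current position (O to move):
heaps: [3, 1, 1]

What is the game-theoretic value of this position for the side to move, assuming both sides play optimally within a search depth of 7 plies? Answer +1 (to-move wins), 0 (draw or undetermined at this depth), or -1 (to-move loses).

value((3,1,1), O) = +1

p1 O@[(3,1,1)]: h0:-1[(2,1,1)]-1 h0:-2[(1,1,1)]-1 h0:-3[(0,1,1)]+1* h1:-1[(3,0,1)]-1 h2:-1[(3,1,0)]-1
p2 X@[(0,1,1)]: h1:-1[(0,0,1)]-1* h2:-1[(0,1,0)]-1
p3 O@[(0,0,1)]: h2:-1[(0,0,0)]+1*
p4 X@[(0,0,0)] terminal -1; root [(3,1,1)] d7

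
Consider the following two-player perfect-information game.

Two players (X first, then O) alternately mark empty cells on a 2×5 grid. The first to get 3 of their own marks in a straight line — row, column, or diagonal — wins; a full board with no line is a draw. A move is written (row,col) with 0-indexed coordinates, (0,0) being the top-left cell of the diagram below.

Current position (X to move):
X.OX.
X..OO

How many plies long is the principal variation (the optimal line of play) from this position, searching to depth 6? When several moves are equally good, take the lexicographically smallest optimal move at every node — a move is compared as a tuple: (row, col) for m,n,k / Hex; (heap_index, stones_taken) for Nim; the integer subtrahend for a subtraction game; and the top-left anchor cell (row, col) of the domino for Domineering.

PV length from [X.OX./X..OO]: 4 plies

p1 X@[X.OX./X..OO]: (0,1)[XXOX./X..OO]-1 (0,4)[X.OXX/X..OO]-1 (1,1)[X.OX./XX.OO]-1 (1,2)[X.OX./X.XOO]+0*
p2 O@[X.OX./X.XOO]: (0,1)[XOOX./X.XOO]-1 (0,4)[X.OXO/X.XOO]-1 (1,1)[X.OX./XOXOO]+0*
p3 X@[X.OX./XOXOO]: (0,1)[XXOX./XOXOO]+0* (0,4)[X.OXX/XOXOO]+0
p4 O@[XXOX./XOXOO]: (0,4)[XXOXO/XOXOO]+0*
p5 X@[XXOXO/XOXOO] terminal +0; root [X.OX./X..OO] d6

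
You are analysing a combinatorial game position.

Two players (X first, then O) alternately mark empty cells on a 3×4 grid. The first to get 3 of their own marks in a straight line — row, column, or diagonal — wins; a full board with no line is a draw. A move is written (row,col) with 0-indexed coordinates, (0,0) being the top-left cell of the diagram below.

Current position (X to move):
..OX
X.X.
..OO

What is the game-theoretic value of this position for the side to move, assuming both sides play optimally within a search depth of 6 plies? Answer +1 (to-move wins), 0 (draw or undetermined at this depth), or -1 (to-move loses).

p1 X@[..OX/X.X./..OO]: (0,0)[X.OX/X.X./..OO]-1 (0,1)[.XOX/X.X./..OO]-1 (1,1)[..OX/XXX./..OO]+1* (1,3)[..OX/X.XX/..OO]-1 (2,0)[..OX/X.X./X.OO]-1 (2,1)[..OX/X.X./.XOO]+1
p2 O@[..OX/XXX./..OO] terminal -1; root [..OX/X.X./..OO] d6

value(..OX/X.X./..OO, X) = +1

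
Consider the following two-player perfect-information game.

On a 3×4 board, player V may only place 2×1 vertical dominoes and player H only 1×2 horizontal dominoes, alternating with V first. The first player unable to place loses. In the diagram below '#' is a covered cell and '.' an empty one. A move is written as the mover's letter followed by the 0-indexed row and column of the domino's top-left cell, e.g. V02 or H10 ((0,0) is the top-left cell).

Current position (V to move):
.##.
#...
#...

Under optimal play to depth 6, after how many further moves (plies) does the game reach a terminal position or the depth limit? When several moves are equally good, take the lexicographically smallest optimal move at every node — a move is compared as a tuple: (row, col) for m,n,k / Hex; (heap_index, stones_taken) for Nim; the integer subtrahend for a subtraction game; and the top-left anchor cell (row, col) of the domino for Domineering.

[.##./#.../#...] V move#1: V03:-1/.###/#..#/#..., V11:-1/.##./##../##.., V12:+1/.##./#.#./#.#.*, V13:-1/.##./#..#/#..#
[.##./#.#./#.#.] end (terminal -1, H#2); searched .##./#.../#... to 6

PV length from [.##./#.../#...]: 1 ply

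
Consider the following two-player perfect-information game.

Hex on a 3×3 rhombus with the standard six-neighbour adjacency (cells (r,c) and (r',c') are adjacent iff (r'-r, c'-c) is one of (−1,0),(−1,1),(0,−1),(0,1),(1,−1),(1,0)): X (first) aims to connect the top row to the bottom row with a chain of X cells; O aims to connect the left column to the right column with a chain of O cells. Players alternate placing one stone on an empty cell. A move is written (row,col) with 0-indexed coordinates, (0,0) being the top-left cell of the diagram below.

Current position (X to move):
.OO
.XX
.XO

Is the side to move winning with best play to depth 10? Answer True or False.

[.OO/.XX/.XO] X move#1: (0,0):-1/XOO/.XX/.XO*, (1,0):-1/.OO/XXX/.XO, (2,0):-1/.OO/.XX/XXO
[XOO/.XX/.XO] O move#2: (1,0):+1/XOO/OXX/.XO*, (2,0):-1/XOO/.XX/OXO
[XOO/OXX/.XO] end (terminal -1, X#3); searched .OO/.XX/.XO to 10

X winning at [.OO/.XX/.XO]: False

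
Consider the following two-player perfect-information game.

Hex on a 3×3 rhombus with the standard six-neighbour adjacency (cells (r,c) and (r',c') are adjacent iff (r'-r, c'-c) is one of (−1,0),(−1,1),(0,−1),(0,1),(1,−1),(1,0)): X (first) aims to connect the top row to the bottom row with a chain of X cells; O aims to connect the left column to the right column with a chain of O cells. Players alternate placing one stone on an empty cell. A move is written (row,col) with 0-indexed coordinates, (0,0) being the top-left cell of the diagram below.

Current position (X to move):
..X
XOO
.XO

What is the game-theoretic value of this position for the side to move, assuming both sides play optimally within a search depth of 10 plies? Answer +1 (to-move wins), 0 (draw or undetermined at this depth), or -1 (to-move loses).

value(..X/XOO/.XO, X) = +1

[..X/XOO/.XO] X move#1: (0,0):-1/X.X/XOO/.XO, (0,1):-1/.XX/XOO/.XO, (2,0):+1/..X/XOO/XXO*
[..X/XOO/XXO] O move#2: (0,0):-1/O.X/XOO/XXO*, (0,1):-1/.OX/XOO/XXO
[O.X/XOO/XXO] X move#3: (0,1):+1/OXX/XOO/XXO*
[OXX/XOO/XXO] end (terminal -1, O#4); searched ..X/XOO/.XO to 10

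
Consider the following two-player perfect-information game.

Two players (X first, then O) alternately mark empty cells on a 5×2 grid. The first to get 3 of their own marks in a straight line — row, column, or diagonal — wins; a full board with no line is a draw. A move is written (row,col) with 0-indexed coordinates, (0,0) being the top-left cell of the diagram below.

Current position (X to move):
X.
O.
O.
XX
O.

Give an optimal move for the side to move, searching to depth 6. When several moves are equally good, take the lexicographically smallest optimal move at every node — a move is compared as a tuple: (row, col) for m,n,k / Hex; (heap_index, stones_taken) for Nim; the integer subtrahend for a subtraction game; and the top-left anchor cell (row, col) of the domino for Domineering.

X's best at [X./O./O./XX/O.]: (2,1)

ply 1, X at X./O./O./XX/O. | (0,1)=+0→XX/O./O./XX/O.; (1,1)=+0→X./OX/O./XX/O.; (2,1)=+1→X./O./OX/XX/O.*; (4,1)=+0→X./O./O./XX/OX
ply 2, O at X./O./OX/XX/O. | (0,1)=-1→XO/O./OX/XX/O.*; (1,1)=-1→X./OO/OX/XX/O.; (4,1)=-1→X./O./OX/XX/OO
ply 3, X at XO/O./OX/XX/O. | (1,1)=+1→XO/OX/OX/XX/O.*; (4,1)=+1→XO/O./OX/XX/OX
ply 4: XO/OX/OX/XX/O. is terminal -1 (O); from X./O./O./XX/O. depth 6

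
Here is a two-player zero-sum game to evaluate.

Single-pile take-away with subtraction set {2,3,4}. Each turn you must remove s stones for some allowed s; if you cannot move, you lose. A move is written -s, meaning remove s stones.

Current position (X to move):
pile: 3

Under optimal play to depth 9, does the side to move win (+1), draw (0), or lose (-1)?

ply 1, X at 3 | -2=+1→1*; -3=+1→0
ply 2: 1 is terminal -1 (O); from 3 depth 9

value(3, X) = +1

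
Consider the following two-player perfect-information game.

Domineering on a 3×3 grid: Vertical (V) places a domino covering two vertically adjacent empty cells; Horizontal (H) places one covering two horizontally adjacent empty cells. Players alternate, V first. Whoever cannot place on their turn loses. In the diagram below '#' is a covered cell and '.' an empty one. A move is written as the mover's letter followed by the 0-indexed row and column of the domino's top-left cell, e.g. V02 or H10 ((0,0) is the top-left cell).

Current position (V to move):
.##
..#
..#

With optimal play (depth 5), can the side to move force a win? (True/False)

V winning at [.##/..#/..#]: True

[.##/..#/..#] V move#1: V00:-1/###/#.#/..#, V10:+1/.##/#.#/#.#*, V11:+1/.##/.##/.##
[.##/#.#/#.#] end (terminal -1, H#2); searched .##/..#/..# to 5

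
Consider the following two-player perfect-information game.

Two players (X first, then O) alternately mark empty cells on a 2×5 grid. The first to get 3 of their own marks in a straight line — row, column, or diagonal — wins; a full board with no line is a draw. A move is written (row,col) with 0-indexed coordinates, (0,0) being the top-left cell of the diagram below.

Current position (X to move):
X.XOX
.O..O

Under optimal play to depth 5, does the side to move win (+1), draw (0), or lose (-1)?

[X.XOX/.O..O] X move#1: (0,1):+1/XXXOX/.O..O*, (1,0):+0/X.XOX/XO..O, (1,2):+0/X.XOX/.OX.O, (1,3):+0/X.XOX/.O.XO
[XXXOX/.O..O] end (terminal -1, O#2); searched X.XOX/.O..O to 5

value(X.XOX/.O..O, X) = +1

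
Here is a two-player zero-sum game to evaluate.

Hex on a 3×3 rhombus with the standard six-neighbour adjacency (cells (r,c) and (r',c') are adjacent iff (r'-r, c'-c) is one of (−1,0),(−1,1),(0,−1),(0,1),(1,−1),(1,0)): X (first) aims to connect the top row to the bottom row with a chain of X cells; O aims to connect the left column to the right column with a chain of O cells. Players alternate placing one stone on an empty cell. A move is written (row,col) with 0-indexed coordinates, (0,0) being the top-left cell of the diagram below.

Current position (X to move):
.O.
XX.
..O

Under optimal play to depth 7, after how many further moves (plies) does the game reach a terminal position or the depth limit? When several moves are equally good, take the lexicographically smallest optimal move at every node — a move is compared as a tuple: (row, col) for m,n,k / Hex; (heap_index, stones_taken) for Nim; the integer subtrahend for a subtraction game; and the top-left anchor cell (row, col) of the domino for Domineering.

[.O./XX./..O] X move#1: (0,0):+1/XO./XX./..O*, (0,2):+1/.OX/XX./..O, (1,2):+1/.O./XXX/..O, (2,0):+1/.O./XX./X.O, (2,1):+1/.O./XX./.XO
[XO./XX./..O] O move#2: (0,2):-1/XOO/XX./..O*, (1,2):-1/XO./XXO/..O, (2,0):-1/XO./XX./O.O, (2,1):-1/XO./XX./.OO
[XOO/XX./..O] X move#3: (1,2):+1/XOO/XXX/..O*, (2,0):+1/XOO/XX./X.O, (2,1):+1/XOO/XX./.XO
[XOO/XXX/..O] O move#4: (2,0):-1/XOO/XXX/O.O*, (2,1):-1/XOO/XXX/.OO
[XOO/XXX/O.O] X move#5: (2,1):+1/XOO/XXX/OXO*
[XOO/XXX/OXO] end (terminal -1, O#6); searched .O./XX./..O to 7

PV length from [.O./XX./..O]: 5 plies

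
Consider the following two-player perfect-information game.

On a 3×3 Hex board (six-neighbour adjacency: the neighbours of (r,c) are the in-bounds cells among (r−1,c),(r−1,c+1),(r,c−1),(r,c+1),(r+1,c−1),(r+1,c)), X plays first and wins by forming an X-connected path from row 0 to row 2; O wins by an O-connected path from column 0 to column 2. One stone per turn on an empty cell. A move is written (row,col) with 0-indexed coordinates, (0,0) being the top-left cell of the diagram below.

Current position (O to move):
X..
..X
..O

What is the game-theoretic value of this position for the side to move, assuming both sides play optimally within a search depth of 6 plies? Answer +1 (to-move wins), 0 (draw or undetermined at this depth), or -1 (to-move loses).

p1 O@[X../..X/..O]: (0,1)[XO./..X/..O]-1 (0,2)[X.O/..X/..O]-1 (1,0)[X../O.X/..O]-1 (1,1)[X../.OX/..O]+1* (2,0)[X../..X/O.O]-1 (2,1)[X../..X/.OO]-1
p2 X@[X../.OX/..O]: (0,1)[XX./.OX/..O]-1* (0,2)[X.X/.OX/..O]-1 (1,0)[X../XOX/..O]-1 (2,0)[X../.OX/X.O]-1 (2,1)[X../.OX/.XO]-1
p3 O@[XX./.OX/..O]: (0,2)[XXO/.OX/..O]+1* (1,0)[XX./OOX/..O]+1 (2,0)[XX./.OX/O.O]+1 (2,1)[XX./.OX/.OO]+1
p4 X@[XXO/.OX/..O]: (1,0)[XXO/XOX/..O]-1* (2,0)[XXO/.OX/X.O]-1 (2,1)[XXO/.OX/.XO]-1
p5 O@[XXO/XOX/..O]: (2,0)[XXO/XOX/O.O]+1* (2,1)[XXO/XOX/.OO]-1
p6 X@[XXO/XOX/O.O] terminal -1; root [X../..X/..O] d6

value(X../..X/..O, O) = +1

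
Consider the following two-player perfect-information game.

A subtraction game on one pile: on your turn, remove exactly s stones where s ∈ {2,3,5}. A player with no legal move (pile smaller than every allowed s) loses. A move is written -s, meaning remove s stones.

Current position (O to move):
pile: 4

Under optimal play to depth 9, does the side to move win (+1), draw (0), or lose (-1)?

value(4, O) = +1

ply 1, O at 4 | -2=-1→2; -3=+1→1*
ply 2: 1 is terminal -1 (X); from 4 depth 9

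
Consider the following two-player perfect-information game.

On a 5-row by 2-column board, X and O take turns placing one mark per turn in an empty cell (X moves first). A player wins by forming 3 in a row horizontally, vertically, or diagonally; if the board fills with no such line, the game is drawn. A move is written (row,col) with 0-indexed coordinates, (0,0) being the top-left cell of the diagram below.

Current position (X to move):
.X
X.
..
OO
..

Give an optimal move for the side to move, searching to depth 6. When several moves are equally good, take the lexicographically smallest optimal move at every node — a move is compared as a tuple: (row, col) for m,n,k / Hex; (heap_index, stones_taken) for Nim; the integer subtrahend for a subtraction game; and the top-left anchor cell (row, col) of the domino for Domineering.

X's best at [.X/X./../OO/..]: (1,1)

ply 1, X at .X/X./../OO/.. | (0,0)=-1→XX/X./../OO/..; (1,1)=+0→.X/XX/../OO/..*; (2,0)=+0→.X/X./X./OO/..; (2,1)=+0→.X/X./.X/OO/..; (4,0)=-1→.X/X./../OO/X.; (4,1)=+0→.X/X./../OO/.X
ply 2, O at .X/XX/../OO/.. | (0,0)=-1→OX/XX/../OO/..; (2,0)=-1→.X/XX/O./OO/..; (2,1)=+0→.X/XX/.O/OO/..*; (4,0)=-1→.X/XX/../OO/O.; (4,1)=-1→.X/XX/../OO/.O
ply 3, X at .X/XX/.O/OO/.. | (0,0)=-1→XX/XX/.O/OO/..; (2,0)=-1→.X/XX/XO/OO/..; (4,0)=-1→.X/XX/.O/OO/X.; (4,1)=+0→.X/XX/.O/OO/.X*
ply 4, O at .X/XX/.O/OO/.X | (0,0)=+0→OX/XX/.O/OO/.X*; (2,0)=+0→.X/XX/OO/OO/.X; (4,0)=+0→.X/XX/.O/OO/OX
ply 5, X at OX/XX/.O/OO/.X | (2,0)=+0→OX/XX/XO/OO/.X*; (4,0)=+0→OX/XX/.O/OO/XX
ply 6, O at OX/XX/XO/OO/.X | (4,0)=+0→OX/XX/XO/OO/OX*
ply 7: OX/XX/XO/OO/OX is terminal +0 (X); from .X/X./../OO/.. depth 6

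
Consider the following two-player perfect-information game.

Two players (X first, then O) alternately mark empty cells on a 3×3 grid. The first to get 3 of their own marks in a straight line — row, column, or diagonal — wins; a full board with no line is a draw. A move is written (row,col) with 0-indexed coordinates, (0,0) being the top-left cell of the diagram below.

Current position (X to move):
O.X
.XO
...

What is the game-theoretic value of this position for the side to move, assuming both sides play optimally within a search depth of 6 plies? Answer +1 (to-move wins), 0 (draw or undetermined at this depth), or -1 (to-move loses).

value(O.X/.XO/..., X) = +1

ply 1, X at O.X/.XO/... | (0,1)=+1→OXX/.XO/...*; (1,0)=+0→O.X/XXO/...; (2,0)=+1→O.X/.XO/X..; (2,1)=+1→O.X/.XO/.X.; (2,2)=+0→O.X/.XO/..X
ply 2, O at OXX/.XO/... | (1,0)=-1→OXX/OXO/...*; (2,0)=-1→OXX/.XO/O..; (2,1)=-1→OXX/.XO/.O.; (2,2)=-1→OXX/.XO/..O
ply 3, X at OXX/OXO/... | (2,0)=+1→OXX/OXO/X..*; (2,1)=+1→OXX/OXO/.X.; (2,2)=-1→OXX/OXO/..X
ply 4: OXX/OXO/X.. is terminal -1 (O); from O.X/.XO/... depth 6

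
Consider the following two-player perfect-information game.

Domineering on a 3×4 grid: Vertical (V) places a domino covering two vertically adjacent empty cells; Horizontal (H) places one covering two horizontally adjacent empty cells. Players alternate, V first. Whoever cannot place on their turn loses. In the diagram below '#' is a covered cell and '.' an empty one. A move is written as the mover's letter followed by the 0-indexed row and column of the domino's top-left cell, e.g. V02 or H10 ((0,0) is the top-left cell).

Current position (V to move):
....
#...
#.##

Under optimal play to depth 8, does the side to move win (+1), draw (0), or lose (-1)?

ply 1, V at ..../#.../#.## | V01=-1→.#../##../#.##; V02=+1→..#./#.#./#.##*; V03=-1→...#/#..#/#.##; V11=-1→..../##../####
ply 2, H at ..#./#.#./#.## | H00=-1→###./#.#./#.##*
ply 3, V at ###./#.#./#.## | V03=+1→####/#.##/#.##*; V11=+1→###./###./####
ply 4: ####/#.##/#.## is terminal -1 (H); from ..../#.../#.## depth 8

value(..../#.../#.##, V) = +1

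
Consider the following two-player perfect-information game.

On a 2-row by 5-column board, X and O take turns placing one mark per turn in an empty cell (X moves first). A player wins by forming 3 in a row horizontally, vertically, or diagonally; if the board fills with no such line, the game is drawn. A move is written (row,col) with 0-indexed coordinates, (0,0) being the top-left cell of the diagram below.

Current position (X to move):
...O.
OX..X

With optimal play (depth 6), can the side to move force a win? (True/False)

X winning at [...O./OX..X]: False

[...O./OX..X] X move#1: (0,0):-1/X..O./OX..X, (0,1):+0/.X.O./OX..X*, (0,2):+0/..XO./OX..X, (0,4):+0/...OX/OX..X, (1,2):+0/...O./OXX.X, (1,3):+0/...O./OX.XX
[.X.O./OX..X] O move#2: (0,0):+0/OX.O./OX..X*, (0,2):+0/.XOO./OX..X, (0,4):+0/.X.OO/OX..X, (1,2):+0/.X.O./OXO.X, (1,3):+0/.X.O./OX.OX
[OX.O./OX..X] X move#3: (0,2):+0/OXXO./OX..X*, (0,4):+0/OX.OX/OX..X, (1,2):+0/OX.O./OXX.X, (1,3):+0/OX.O./OX.XX
[OXXO./OX..X] O move#4: (0,4):+0/OXXOO/OX..X*, (1,2):+0/OXXO./OXO.X, (1,3):+0/OXXO./OX.OX
[OXXOO/OX..X] X move#5: (1,2):+0/OXXOO/OXX.X*, (1,3):+0/OXXOO/OX.XX
[OXXOO/OXX.X] O move#6: (1,3):+0/OXXOO/OXXOX*
[OXXOO/OXXOX] end (terminal +0, X#7); searched ...O./OX..X to 6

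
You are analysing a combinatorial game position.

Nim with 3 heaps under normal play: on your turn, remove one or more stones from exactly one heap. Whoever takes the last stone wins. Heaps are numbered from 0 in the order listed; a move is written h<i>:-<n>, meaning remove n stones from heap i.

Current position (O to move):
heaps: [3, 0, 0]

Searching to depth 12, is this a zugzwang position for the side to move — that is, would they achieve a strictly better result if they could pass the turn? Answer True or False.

ply 1, O at (3,0,0) | h0:-1=-1→(2,0,0); h0:-2=-1→(1,0,0); h0:-3=+1→(0,0,0)*
ply 2: (0,0,0) is terminal -1 (X); from (3,0,0) depth 12
suppose O passes — search the same position with X to move:
pass> ply 1, X at (3,0,0) | h0:-1=-1→(2,0,0); h0:-2=-1→(1,0,0); h0:-3=+1→(0,0,0)*
pass> ply 2: (0,0,0) is terminal -1 (O); from (3,0,0) depth 12
for O: play +1, pass -1

zugzwang((3,0,0), O) = False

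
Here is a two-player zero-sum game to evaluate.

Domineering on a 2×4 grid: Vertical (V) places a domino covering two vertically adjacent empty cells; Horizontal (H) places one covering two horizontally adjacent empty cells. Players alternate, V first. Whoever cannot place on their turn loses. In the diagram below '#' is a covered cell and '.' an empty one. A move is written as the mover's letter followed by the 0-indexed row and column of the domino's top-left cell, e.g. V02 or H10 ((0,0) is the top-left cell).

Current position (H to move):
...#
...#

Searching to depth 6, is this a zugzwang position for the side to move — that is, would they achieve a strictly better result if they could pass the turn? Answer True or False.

p1 H@[...#/...#]: H00[##.#/...#]+1* H01[.###/...#]+1 H10[...#/##.#]+1 H11[...#/.###]+1
p2 V@[##.#/...#]: V02[####/..##]-1*
p3 H@[####/..##]: H10[####/####]+1*
p4 V@[####/####] terminal -1; root [...#/...#] d6
suppose H passes — search the same position with V to move:
pass> p1 V@[...#/...#]: V00[#..#/#..#]-1 V01[.#.#/.#.#]+1* V02[..##/..##]-1
pass> p2 H@[.#.#/.#.#] terminal -1; root [...#/...#] d6
for H: play +1, pass -1

zugzwang(...#/...#, H) = False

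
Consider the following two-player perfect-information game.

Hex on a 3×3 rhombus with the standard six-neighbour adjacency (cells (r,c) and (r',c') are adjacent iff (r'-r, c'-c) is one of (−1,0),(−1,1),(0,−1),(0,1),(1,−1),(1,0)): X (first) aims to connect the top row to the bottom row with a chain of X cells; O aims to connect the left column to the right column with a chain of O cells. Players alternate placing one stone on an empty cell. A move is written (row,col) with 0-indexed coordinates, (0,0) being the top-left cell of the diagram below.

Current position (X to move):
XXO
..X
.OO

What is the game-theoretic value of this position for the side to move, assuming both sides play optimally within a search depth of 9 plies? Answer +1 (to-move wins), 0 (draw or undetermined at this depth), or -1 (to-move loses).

value(XXO/..X/.OO, X) = +1

p1 X@[XXO/..X/.OO]: (1,0)[XXO/X.X/.OO]-1 (1,1)[XXO/.XX/.OO]-1 (2,0)[XXO/..X/XOO]+1*
p2 O@[XXO/..X/XOO]: (1,0)[XXO/O.X/XOO]-1* (1,1)[XXO/.OX/XOO]-1
p3 X@[XXO/O.X/XOO]: (1,1)[XXO/OXX/XOO]+1*
p4 O@[XXO/OXX/XOO] terminal -1; root [XXO/..X/.OO] d9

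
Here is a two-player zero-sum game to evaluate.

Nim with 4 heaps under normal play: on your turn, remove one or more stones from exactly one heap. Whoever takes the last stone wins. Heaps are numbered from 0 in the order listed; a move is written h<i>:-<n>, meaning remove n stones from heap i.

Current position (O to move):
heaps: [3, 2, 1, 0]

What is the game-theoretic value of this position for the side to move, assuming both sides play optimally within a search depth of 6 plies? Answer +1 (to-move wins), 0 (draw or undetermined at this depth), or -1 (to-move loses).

value((3,2,1,0), O) = -1

[(3,2,1,0)] O move#1: h0:-1:-1/(2,2,1,0)*, h0:-2:-1/(1,2,1,0), h0:-3:-1/(0,2,1,0), h1:-1:-1/(3,1,1,0), h1:-2:-1/(3,0,1,0), h2:-1:-1/(3,2,0,0)
[(2,2,1,0)] X move#2: h0:-1:-1/(1,2,1,0), h0:-2:-1/(0,2,1,0), h1:-1:-1/(2,1,1,0), h1:-2:-1/(2,0,1,0), h2:-1:+1/(2,2,0,0)*
[(2,2,0,0)] O move#3: h0:-1:-1/(1,2,0,0)*, h0:-2:-1/(0,2,0,0), h1:-1:-1/(2,1,0,0), h1:-2:-1/(2,0,0,0)
[(1,2,0,0)] X move#4: h0:-1:-1/(0,2,0,0), h1:-1:+1/(1,1,0,0)*, h1:-2:-1/(1,0,0,0)
[(1,1,0,0)] O move#5: h0:-1:-1/(0,1,0,0)*, h1:-1:-1/(1,0,0,0)
[(0,1,0,0)] X move#6: h1:-1:+1/(0,0,0,0)*
[(0,0,0,0)] end (terminal -1, O#7); searched (3,2,1,0) to 6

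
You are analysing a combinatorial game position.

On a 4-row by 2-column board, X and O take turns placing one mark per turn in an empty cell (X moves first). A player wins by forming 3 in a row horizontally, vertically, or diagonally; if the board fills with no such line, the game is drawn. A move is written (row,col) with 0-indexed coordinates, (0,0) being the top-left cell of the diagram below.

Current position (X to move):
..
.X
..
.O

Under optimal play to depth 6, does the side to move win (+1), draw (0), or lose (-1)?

[../.X/../.O] X move#1: (0,0):+0/X./.X/../.O*, (0,1):+0/.X/.X/../.O, (1,0):+0/../XX/../.O, (2,0):+0/../.X/X./.O, (2,1):+0/../.X/.X/.O, (3,0):+0/../.X/../XO
[X./.X/../.O] O move#2: (0,1):+0/XO/.X/../.O*, (1,0):+0/X./OX/../.O, (2,0):+0/X./.X/O./.O, (2,1):+0/X./.X/.O/.O, (3,0):+0/X./.X/../OO
[XO/.X/../.O] X move#3: (1,0):+0/XO/XX/../.O*, (2,0):+0/XO/.X/X./.O, (2,1):+0/XO/.X/.X/.O, (3,0):+0/XO/.X/../XO
[XO/XX/../.O] O move#4: (2,0):+0/XO/XX/O./.O*, (2,1):-1/XO/XX/.O/.O, (3,0):-1/XO/XX/../OO
[XO/XX/O./.O] X move#5: (2,1):+0/XO/XX/OX/.O*, (3,0):+0/XO/XX/O./XO
[XO/XX/OX/.O] O move#6: (3,0):+0/XO/XX/OX/OO*
[XO/XX/OX/OO] end (terminal +0, X#7); searched ../.X/../.O to 6

value(../.X/../.O, X) = 0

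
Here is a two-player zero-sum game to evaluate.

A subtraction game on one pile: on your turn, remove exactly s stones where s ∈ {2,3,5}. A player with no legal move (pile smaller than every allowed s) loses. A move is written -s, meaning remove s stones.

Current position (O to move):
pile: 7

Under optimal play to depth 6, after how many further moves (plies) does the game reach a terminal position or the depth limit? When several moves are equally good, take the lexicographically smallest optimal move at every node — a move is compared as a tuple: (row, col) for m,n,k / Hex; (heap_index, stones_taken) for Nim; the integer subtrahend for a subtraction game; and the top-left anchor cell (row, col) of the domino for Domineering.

ply 1, O at 7 | -2=-1→5*; -3=-1→4; -5=-1→2
ply 2, X at 5 | -2=-1→3; -3=-1→2; -5=+1→0*
ply 3: 0 is terminal -1 (O); from 7 depth 6

PV length from [7]: 2 plies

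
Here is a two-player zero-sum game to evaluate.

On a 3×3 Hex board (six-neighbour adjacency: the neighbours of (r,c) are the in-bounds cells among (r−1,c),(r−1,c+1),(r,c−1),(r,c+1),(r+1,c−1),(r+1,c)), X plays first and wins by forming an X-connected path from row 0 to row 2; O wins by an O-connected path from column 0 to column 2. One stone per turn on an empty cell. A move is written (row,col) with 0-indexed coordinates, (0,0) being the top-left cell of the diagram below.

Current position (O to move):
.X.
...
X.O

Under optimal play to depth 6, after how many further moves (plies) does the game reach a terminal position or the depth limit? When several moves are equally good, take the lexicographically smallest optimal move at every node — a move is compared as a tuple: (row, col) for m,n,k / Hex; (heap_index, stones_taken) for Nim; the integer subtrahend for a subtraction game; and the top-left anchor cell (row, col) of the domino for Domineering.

PV length from [.X./.../X.O]: 4 plies

ply 1, O at .X./.../X.O | (0,0)=-1→OX./.../X.O*; (0,2)=-1→.XO/.../X.O; (1,0)=-1→.X./O../X.O; (1,1)=-1→.X./.O./X.O; (1,2)=-1→.X./..O/X.O; (2,1)=-1→.X./.../XOO
ply 2, X at OX./.../X.O | (0,2)=+1→OXX/.../X.O*; (1,0)=+1→OX./X../X.O; (1,1)=+1→OX./.X./X.O; (1,2)=+1→OX./..X/X.O; (2,1)=+1→OX./.../XXO
ply 3, O at OXX/.../X.O | (1,0)=-1→OXX/O../X.O*; (1,1)=-1→OXX/.O./X.O; (1,2)=-1→OXX/..O/X.O; (2,1)=-1→OXX/.../XOO
ply 4, X at OXX/O../X.O | (1,1)=+1→OXX/OX./X.O*; (1,2)=+1→OXX/O.X/X.O; (2,1)=+1→OXX/O../XXO
ply 5: OXX/OX./X.O is terminal -1 (O); from .X./.../X.O depth 6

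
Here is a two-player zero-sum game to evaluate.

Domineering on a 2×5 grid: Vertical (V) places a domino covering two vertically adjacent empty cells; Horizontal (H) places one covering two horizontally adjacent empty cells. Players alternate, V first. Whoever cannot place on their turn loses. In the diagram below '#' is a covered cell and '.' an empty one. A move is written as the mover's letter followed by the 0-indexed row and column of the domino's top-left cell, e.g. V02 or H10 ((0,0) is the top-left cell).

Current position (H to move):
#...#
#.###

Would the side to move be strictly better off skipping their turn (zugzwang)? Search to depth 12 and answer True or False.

p1 H@[#...#/#.###]: H01[###.#/#.###]+1* H02[#.###/#.###]-1
p2 V@[###.#/#.###] terminal -1; root [#...#/#.###] d12
if H skipped the turn, V would face:
~ p1 V@[#...#/#.###]: V01[##..#/#####]-1*
~ p2 H@[##..#/#####]: H02[#####/#####]+1*
~ p3 V@[#####/#####] terminal -1; root [#...#/#.###] d12
compare (H): move=+1 vs pass=+1

zugzwang(#...#/#.###, H) = False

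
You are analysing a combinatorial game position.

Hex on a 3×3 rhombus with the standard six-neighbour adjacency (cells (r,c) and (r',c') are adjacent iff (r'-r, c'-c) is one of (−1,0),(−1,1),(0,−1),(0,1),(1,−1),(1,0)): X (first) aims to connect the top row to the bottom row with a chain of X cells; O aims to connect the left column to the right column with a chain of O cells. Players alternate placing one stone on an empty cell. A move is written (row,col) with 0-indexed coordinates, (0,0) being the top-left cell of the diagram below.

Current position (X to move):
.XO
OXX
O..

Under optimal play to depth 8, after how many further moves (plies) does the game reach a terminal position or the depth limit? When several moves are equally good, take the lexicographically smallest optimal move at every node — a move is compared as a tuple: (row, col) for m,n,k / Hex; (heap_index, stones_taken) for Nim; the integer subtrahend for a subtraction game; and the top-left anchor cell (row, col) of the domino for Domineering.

ply 1, X at .XO/OXX/O.. | (0,0)=+1→XXO/OXX/O..*; (2,1)=+1→.XO/OXX/OX.; (2,2)=+1→.XO/OXX/O.X
ply 2, O at XXO/OXX/O.. | (2,1)=-1→XXO/OXX/OO.*; (2,2)=-1→XXO/OXX/O.O
ply 3, X at XXO/OXX/OO. | (2,2)=+1→XXO/OXX/OOX*
ply 4: XXO/OXX/OOX is terminal -1 (O); from .XO/OXX/O.. depth 8

PV length from [.XO/OXX/O..]: 3 plies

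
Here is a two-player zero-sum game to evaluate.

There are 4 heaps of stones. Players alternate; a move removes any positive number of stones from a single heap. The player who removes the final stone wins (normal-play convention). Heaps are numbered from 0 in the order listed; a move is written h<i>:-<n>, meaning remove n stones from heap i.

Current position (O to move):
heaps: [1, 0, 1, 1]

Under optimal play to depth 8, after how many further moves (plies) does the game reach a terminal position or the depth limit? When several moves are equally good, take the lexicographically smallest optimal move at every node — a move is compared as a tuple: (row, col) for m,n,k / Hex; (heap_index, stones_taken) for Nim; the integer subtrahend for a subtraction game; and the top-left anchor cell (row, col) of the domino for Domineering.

p1 O@[(1,0,1,1)]: h0:-1[(0,0,1,1)]+1* h2:-1[(1,0,0,1)]+1 h3:-1[(1,0,1,0)]+1
p2 X@[(0,0,1,1)]: h2:-1[(0,0,0,1)]-1* h3:-1[(0,0,1,0)]-1
p3 O@[(0,0,0,1)]: h3:-1[(0,0,0,0)]+1*
p4 X@[(0,0,0,0)] terminal -1; root [(1,0,1,1)] d8

PV length from [(1,0,1,1)]: 3 plies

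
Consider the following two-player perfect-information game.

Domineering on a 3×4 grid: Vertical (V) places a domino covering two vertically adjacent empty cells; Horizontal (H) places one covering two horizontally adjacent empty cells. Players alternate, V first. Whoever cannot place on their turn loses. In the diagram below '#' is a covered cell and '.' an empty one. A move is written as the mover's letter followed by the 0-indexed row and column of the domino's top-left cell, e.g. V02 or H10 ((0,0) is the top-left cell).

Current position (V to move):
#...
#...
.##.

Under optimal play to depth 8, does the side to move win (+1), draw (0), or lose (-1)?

[#.../#.../.##.] V move#1: V01:-1/##../##../.##., V02:+1/#.#./#.#./.##.*, V03:-1/#..#/#..#/.##., V13:-1/#.../#..#/.###
[#.#./#.#./.##.] end (terminal -1, H#2); searched #.../#.../.##. to 8

value(#.../#.../.##., V) = +1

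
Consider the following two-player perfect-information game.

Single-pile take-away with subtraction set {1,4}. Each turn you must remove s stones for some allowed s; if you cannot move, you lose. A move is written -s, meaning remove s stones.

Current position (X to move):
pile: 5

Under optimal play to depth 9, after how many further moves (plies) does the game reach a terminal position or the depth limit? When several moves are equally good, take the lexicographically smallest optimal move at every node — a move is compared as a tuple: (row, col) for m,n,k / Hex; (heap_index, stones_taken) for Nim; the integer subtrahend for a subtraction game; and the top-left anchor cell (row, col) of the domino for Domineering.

ply 1, X at 5 | -1=-1→4*; -4=-1→1
ply 2, O at 4 | -1=-1→3; -4=+1→0*
ply 3: 0 is terminal -1 (X); from 5 depth 9

PV length from [5]: 2 plies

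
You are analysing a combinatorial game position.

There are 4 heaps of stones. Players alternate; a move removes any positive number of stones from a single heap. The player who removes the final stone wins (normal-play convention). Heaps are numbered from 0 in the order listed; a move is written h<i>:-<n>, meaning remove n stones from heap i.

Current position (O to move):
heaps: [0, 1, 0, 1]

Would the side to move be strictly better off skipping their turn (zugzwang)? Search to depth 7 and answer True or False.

[(0,1,0,1)] O move#1: h1:-1:-1/(0,0,0,1)*, h3:-1:-1/(0,1,0,0)
[(0,0,0,1)] X move#2: h3:-1:+1/(0,0,0,0)*
[(0,0,0,0)] end (terminal -1, O#3); searched (0,1,0,1) to 7
pass branch (X moves first from the same position):
  | [(0,1,0,1)] X move#1: h1:-1:-1/(0,0,0,1)*, h3:-1:-1/(0,1,0,0)
  | [(0,0,0,1)] O move#2: h3:-1:+1/(0,0,0,0)*
  | [(0,0,0,0)] end (terminal -1, X#3); searched (0,1,0,1) to 7
O moving scores -1; O passing scores +1

zugzwang((0,1,0,1), O) = True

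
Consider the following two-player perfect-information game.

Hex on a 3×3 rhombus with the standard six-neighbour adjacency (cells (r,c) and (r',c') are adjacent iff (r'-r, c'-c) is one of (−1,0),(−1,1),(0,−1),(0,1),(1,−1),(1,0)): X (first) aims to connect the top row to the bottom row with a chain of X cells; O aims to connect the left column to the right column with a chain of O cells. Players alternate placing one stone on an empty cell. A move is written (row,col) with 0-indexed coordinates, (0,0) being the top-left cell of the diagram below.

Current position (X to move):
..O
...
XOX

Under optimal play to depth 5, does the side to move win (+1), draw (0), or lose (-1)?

value(..O/.../XOX, X) = +1

ply 1, X at ..O/.../XOX | (0,0)=-1→X.O/.../XOX; (0,1)=+1→.XO/.../XOX*; (1,0)=+1→..O/X../XOX; (1,1)=-1→..O/.X./XOX; (1,2)=-1→..O/..X/XOX
ply 2, O at .XO/.../XOX | (0,0)=-1→OXO/.../XOX*; (1,0)=-1→.XO/O../XOX; (1,1)=-1→.XO/.O./XOX; (1,2)=-1→.XO/..O/XOX
ply 3, X at OXO/.../XOX | (1,0)=+1→OXO/X../XOX*; (1,1)=+1→OXO/.X./XOX; (1,2)=+1→OXO/..X/XOX
ply 4: OXO/X../XOX is terminal -1 (O); from ..O/.../XOX depth 5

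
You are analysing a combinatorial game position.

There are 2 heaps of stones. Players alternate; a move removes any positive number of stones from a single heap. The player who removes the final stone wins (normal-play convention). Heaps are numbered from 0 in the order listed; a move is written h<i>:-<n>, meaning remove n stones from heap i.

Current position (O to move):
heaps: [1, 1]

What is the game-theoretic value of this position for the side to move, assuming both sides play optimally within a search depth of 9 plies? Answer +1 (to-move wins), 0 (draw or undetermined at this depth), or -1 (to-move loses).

value((1,1), O) = -1

[(1,1)] O move#1: h0:-1:-1/(0,1)*, h1:-1:-1/(1,0)
[(0,1)] X move#2: h1:-1:+1/(0,0)*
[(0,0)] end (terminal -1, O#3); searched (1,1) to 9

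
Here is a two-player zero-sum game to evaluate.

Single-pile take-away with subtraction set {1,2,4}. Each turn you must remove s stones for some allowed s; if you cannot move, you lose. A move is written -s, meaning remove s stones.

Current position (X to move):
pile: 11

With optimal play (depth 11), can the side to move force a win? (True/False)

X winning at [11]: True

ply 1, X at 11 | -1=-1→10; -2=+1→9*; -4=-1→7
ply 2, O at 9 | -1=-1→8*; -2=-1→7; -4=-1→5
ply 3, X at 8 | -1=-1→7; -2=+1→6*; -4=-1→4
ply 4, O at 6 | -1=-1→5*; -2=-1→4; -4=-1→2
ply 5, X at 5 | -1=-1→4; -2=+1→3*; -4=-1→1
ply 6, O at 3 | -1=-1→2*; -2=-1→1
ply 7, X at 2 | -1=-1→1; -2=+1→0*
ply 8: 0 is terminal -1 (O); from 11 depth 11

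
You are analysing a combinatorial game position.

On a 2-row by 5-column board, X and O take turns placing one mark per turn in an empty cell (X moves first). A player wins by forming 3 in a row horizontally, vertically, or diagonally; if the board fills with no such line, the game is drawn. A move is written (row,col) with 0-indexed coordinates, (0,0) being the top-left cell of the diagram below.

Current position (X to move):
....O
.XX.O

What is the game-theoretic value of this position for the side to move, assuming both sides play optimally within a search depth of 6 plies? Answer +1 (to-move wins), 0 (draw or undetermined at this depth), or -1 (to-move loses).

ply 1, X at ....O/.XX.O | (0,0)=+1→X...O/.XX.O*; (0,1)=+1→.X..O/.XX.O; (0,2)=+1→..X.O/.XX.O; (0,3)=+1→...XO/.XX.O; (1,0)=+1→....O/XXX.O; (1,3)=+1→....O/.XXXO
ply 2, O at X...O/.XX.O | (0,1)=-1→XO..O/.XX.O*; (0,2)=-1→X.O.O/.XX.O; (0,3)=-1→X..OO/.XX.O; (1,0)=-1→X...O/OXX.O; (1,3)=-1→X...O/.XXOO
ply 3, X at XO..O/.XX.O | (0,2)=+1→XOX.O/.XX.O*; (0,3)=+1→XO.XO/.XX.O; (1,0)=+1→XO..O/XXX.O; (1,3)=+1→XO..O/.XXXO
ply 4, O at XOX.O/.XX.O | (0,3)=-1→XOXOO/.XX.O*; (1,0)=-1→XOX.O/OXX.O; (1,3)=-1→XOX.O/.XXOO
ply 5, X at XOXOO/.XX.O | (1,0)=+1→XOXOO/XXX.O*; (1,3)=+1→XOXOO/.XXXO
ply 6: XOXOO/XXX.O is terminal -1 (O); from ....O/.XX.O depth 6

value(....O/.XX.O, X) = +1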